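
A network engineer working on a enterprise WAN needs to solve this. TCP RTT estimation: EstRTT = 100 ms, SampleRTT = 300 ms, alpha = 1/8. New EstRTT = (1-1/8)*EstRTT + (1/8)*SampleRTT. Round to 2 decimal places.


Given: EstRTT = 100 ms, SampleRTT = 300 ms, alpha = 1/8
New EstRTT = (1 - alpha) * EstRTT + alpha * SampleRTT
(7/8) * 100 = 87.5
(1/8) * 300 = 37.5
New EstRTT = 87.5 + 37.5 = 125 ms -> 125.00 ms (2 dp)

125.00


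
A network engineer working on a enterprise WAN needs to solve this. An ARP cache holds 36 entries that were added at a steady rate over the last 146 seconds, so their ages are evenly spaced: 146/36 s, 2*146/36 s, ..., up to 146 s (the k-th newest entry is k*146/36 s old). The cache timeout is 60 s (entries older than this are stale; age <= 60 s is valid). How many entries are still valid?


Ages are k * 146/36 s for k = 1..36 (spacing = 4.0556 s).
Entry k is valid iff k * 146/36 <= 60 iff k <= 36 * 60 / 146 = 14.7945
n_valid = floor(14.7945) = 14
(n_stale = 36 - 14 = 22)

14


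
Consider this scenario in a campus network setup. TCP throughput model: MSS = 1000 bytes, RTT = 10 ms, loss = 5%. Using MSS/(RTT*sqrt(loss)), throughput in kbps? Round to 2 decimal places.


Given: MSS = 1000 bytes, RTT = 10 ms, loss = 5%
RTT in seconds = 10 / 1000 = 0.01
Loss rate = 5% = 0.05
sqrt(loss) = sqrt(0.05) = 0.223606797750
Throughput (bytes/s) = 1000 / (0.01 * 0.223606797750) = 447213.5955
Throughput (kbps) = 447213.5955 * 8 / 1000 = 3577.708764 -> 3577.71 kbps (2 dp)

3577.71


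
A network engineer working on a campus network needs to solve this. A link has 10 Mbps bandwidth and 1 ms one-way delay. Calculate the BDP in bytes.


Given: bandwidth = 10 Mbps, delay = 1 ms
BDP in bits = 10 * 10^6 * 1 / 1000
BDP in bits = 10000
BDP in bytes = 10000 / 8 = 1250

1250


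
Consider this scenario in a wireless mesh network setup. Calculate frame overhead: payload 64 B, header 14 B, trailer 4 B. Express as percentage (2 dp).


Given: payload = 64 B, header = 14 B, trailer = 4 B
Overhead bytes = header + trailer = 14 + 4 = 18
Total frame = payload + overhead = 64 + 18 = 82
Overhead % = 18 / 82 * 100 = 21.9512% -> 21.95% (2 dp)

21.95


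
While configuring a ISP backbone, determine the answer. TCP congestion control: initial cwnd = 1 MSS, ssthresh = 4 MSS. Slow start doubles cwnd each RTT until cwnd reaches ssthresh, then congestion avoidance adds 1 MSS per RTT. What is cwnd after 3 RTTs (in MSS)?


RTT 0: cwnd = 1 MSS (initial)
RTT 1: cwnd = 2 MSS (slow start, doubled)
RTT 2: cwnd = 4 MSS (slow start, doubled)
RTT 3: cwnd = 5 MSS (congestion avoidance, +1)

5


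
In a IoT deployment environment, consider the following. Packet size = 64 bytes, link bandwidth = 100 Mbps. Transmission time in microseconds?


Given: packet = 64 bytes, bandwidth = 100 Mbps
Packet in bits = 64 * 8 = 512 bits
Bandwidth = 100 * 10^6 = 100000000 bps
Time = 512 / 100000000 seconds
Time in us = 512 * 10^6 / 100000000 = 5.12

5.12


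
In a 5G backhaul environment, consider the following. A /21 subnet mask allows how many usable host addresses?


Given: subnet mask /21
Host bits = 32 - 21 = 11
Total addresses = 2^11 = 2048
Usable hosts = 2048 - 2 (network + broadcast) = 2046

2046


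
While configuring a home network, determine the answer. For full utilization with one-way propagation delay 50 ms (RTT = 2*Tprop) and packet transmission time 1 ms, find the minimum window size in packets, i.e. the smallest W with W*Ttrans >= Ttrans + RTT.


Given: Ttrans = 1 ms, RTT = 100 ms (= 2 * Tprop, Tprop = 50 ms)
Time until first ACK returns = Ttrans + RTT = 1 + 100 = 101 ms
Need W * Ttrans >= Ttrans + RTT  ->  W >= (Ttrans + RTT) / Ttrans
(Ttrans + RTT) / Ttrans = 101 / 1 = 101
W_min = ceil(101) = 101

101


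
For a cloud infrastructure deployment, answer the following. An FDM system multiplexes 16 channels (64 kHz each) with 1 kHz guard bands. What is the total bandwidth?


Given: 16 channels, 64 kHz each, guard = 1 kHz
Channel bandwidth = 16 * 64 = 1024 kHz
Guard bands = 15 gaps * 1 kHz = 15 kHz
Total = 1024 + 15 = 1039 kHz

1039


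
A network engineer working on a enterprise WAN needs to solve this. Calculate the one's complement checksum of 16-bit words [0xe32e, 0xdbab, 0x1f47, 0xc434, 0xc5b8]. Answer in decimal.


Given words: [0xe32e, 0xdbab, 0x1f47, 0xc434, 0xc5b8]
Step 1: Sum all words
Raw sum = 58158 + 56235 + 8007 + 50228 + 50616 = 223244
Step 2: Fold carry: (26636 + 3) = 26639
One's complement = ~26639 & 0xFFFF = 38896

38896


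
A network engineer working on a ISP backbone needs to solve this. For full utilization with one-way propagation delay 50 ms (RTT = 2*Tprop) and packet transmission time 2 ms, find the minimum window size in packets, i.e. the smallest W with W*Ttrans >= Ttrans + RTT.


Given: Ttrans = 2 ms, RTT = 100 ms (= 2 * Tprop, Tprop = 50 ms)
Time until first ACK returns = Ttrans + RTT = 2 + 100 = 102 ms
Need W * Ttrans >= Ttrans + RTT  ->  W >= (Ttrans + RTT) / Ttrans
(Ttrans + RTT) / Ttrans = 102 / 2 = 51
W_min = ceil(51) = 51

51


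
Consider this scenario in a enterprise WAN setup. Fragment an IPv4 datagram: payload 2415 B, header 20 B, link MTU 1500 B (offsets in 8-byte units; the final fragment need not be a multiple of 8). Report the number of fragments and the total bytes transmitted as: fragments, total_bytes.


Max data per non-final fragment = floor((MTU - header)/8)*8 = floor((1500 - 20)/8)*8 = floor(1480/8)*8 = 1480 B
Final fragment needs no 8-byte alignment: it can carry up to MTU - header = 1480 B
Non-final fragments needed = ceil((payload - 1480) / 1480) = ceil(935/1480) = ceil(0.6318) = 1
Number of fragments = 1 + 1 = 2
Fragment sizes (data): 1 * 1480 B + 935 B (last, 935 <= 1480 OK)
Total bytes sent = payload + n_frags * header = 2415 + 2*20 = 2415 + 40 = 2455 B

2, 2455


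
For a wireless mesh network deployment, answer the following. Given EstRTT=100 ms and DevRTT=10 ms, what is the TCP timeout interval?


Given: EstRTT = 100 ms, DevRTT = 10 ms
Timeout = EstRTT + 4 * DevRTT
4 * DevRTT = 4 * 10 = 40
Timeout = 100 + 40 = 140 ms

140


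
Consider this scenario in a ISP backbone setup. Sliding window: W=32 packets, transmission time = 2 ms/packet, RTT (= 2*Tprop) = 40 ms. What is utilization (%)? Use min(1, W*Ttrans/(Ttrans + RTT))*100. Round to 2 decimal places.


Given: W = 32, Ttrans = 2 ms, RTT = 40 ms (= 2 * Tprop, Tprop = 20 ms)
Cycle time = Ttrans + RTT = 2 + 40 = 42 ms (first packet sent until its ACK returns)
W * Ttrans = 32 * 2 = 64 ms of sending per cycle
W * Ttrans / (Ttrans + RTT) = 64 / 42 = 1.523810
U = min(1, 1.523810) = 1.000000
U% = 100.00%

100.00


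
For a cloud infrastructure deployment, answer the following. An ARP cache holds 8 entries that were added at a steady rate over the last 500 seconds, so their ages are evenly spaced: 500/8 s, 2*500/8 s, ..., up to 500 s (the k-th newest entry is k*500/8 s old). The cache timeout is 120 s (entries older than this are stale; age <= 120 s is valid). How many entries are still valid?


Ages are k * 500/8 s for k = 1..8 (spacing = 62.5000 s).
Entry k is valid iff k * 500/8 <= 120 iff k <= 8 * 120 / 500 = 1.9200
n_valid = floor(1.9200) = 1
(n_stale = 8 - 1 = 7)

1


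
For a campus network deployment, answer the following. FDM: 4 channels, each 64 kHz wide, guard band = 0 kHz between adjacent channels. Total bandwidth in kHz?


Given: 4 channels, 64 kHz each, guard = 0 kHz
Channel bandwidth = 4 * 64 = 256 kHz
Guard bands = 3 gaps * 0 kHz = 0 kHz
Total = 256 + 0 = 256 kHz

256


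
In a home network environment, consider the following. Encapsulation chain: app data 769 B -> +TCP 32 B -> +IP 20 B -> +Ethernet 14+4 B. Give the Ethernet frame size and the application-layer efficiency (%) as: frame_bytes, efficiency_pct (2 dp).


TCP segment = 769 + 32 = 801 B
IP packet = 801 + 20 = 821 B
Ethernet frame = 821 + 14 + 4 = 839 B
Efficiency = app / frame = 769 / 839 = 0.916567 = 91.6567% -> 91.66% (2 dp)

839, 91.66


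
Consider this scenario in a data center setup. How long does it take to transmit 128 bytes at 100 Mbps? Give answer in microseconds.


Given: packet = 128 bytes, bandwidth = 100 Mbps
Packet in bits = 128 * 8 = 1024 bits
Bandwidth = 100 * 10^6 = 100000000 bps
Time = 1024 / 100000000 seconds
Time in us = 1024 * 10^6 / 100000000 = 10.24

10.24


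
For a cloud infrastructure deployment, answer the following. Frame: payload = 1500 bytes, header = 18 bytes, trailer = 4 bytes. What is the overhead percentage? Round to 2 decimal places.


Given: payload = 1500 B, header = 18 B, trailer = 4 B
Overhead bytes = header + trailer = 18 + 4 = 22
Total frame = payload + overhead = 1500 + 22 = 1522
Overhead % = 22 / 1522 * 100 = 1.4455% -> 1.45% (2 dp)

1.45


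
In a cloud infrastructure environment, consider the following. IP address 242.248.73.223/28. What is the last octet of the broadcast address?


Given: IP = 242.248.73.223, prefix = /28
Host bits = 32 - 28 = 4
Network last octet = 223 AND mask = 208
Host part size = 2^4 - 1 = 15
Broadcast last octet = 208 OR 15 = 223

223


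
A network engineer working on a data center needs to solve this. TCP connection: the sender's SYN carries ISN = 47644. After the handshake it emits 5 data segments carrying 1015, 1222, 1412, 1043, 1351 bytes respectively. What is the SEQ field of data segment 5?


The SYN occupies sequence number ISN = 47644, so the first data byte is ISN + 1 = 47645.
SEQ of data segment i = (ISN + 1) + sum of payload sizes of segments 1..i-1.
Segment 1: SEQ = 47645, payload = 1015 bytes
Segment 2: SEQ = 48660, payload = 1222 bytes
Segment 3: SEQ = 49882, payload = 1412 bytes
Segment 4: SEQ = 51294, payload = 1043 bytes
Segment 5: SEQ = 52337, payload = 1351 bytes
SEQ of segment 5 = 47645 + 1015 + 1222 + 1412 + 1043 = 52337

52337


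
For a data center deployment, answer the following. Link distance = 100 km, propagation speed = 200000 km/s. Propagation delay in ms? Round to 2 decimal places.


Given: distance = 100 km, speed = 200000 km/s
Delay = distance / speed = 100 / 200000 seconds
Delay in ms = 100 * 1000 / 200000
Delay = 0.5000 ms
Rounded to 2 dp = 0.50 ms

0.50


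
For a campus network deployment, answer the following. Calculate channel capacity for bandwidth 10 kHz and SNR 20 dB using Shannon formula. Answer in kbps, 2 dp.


Given: B = 10 kHz, SNR = 20 dB
SNR linear = 10^(20/10) = 100
1 + SNR = 101
log2(101) = 6.6582114828
C = 10 * 1000 * 6.6582114828 = 66582.1148 bps
C = 66.582115 kbps -> 66.58 kbps (2 dp)

66.58


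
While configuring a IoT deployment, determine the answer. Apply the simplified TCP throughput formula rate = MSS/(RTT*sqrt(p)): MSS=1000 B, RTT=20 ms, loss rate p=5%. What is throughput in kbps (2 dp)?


Given: MSS = 1000 bytes, RTT = 20 ms, loss = 5%
RTT in seconds = 20 / 1000 = 0.02
Loss rate = 5% = 0.05
sqrt(loss) = sqrt(0.05) = 0.223606797750
Throughput (bytes/s) = 1000 / (0.02 * 0.223606797750) = 223606.7977
Throughput (kbps) = 223606.7977 * 8 / 1000 = 1788.854382 -> 1788.85 kbps (2 dp)

1788.85


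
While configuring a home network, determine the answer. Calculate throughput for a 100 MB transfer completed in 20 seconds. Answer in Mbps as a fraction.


Given: file = 100 MB, time = 20 s
File in Mb = 100 * 8 = 800 Mb
Throughput = 800 / 20 Mbps
Throughput = 40 Mbps

40


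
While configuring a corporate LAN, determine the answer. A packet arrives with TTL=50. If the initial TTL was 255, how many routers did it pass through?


Given: initial TTL = 255, received TTL = 50
Hops = initial TTL - received TTL
Hops = 255 - 50 = 205

205


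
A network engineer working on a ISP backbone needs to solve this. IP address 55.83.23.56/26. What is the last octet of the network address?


Given: IP = 55.83.23.56, prefix = /26
Subnet mask = 255.255.255.192
Last octet of IP: 56
Last octet of mask: 192
Network last octet = 56 AND 192 = 0

0


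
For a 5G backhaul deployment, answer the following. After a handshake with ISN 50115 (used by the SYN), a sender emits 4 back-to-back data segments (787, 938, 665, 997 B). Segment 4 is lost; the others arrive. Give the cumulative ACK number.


SYN uses sequence number 50115; first data byte = ISN + 1 = 50116.
Segment 1: SEQ = 50116, len = 787 B, covers [50116, 50902]
Segment 2: SEQ = 50903, len = 938 B, covers [50903, 51840]
Segment 3: SEQ = 51841, len = 665 B, covers [51841, 52505]
Segment 4: SEQ = 52506, len = 997 B, covers [52506, 53502] [LOST]
In-order data received: bytes [50116, 52505] (segments 1..3).
Segment 4 missing -> gap begins at byte 52506.
Cumulative ACK = next expected in-order byte = 50116 + 787 + 938 + 665 = 52506

52506


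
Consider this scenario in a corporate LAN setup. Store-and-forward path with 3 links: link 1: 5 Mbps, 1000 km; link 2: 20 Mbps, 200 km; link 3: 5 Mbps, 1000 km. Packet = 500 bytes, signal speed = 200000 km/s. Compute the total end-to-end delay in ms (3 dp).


Packet = 500 bytes = 4000 bits. Store-and-forward: sum (t_trans + t_prop) per link.
Link 1: t_trans = 4000/(5*10^6) s = 0.8000 ms; t_prop = 1000/200000 s = 5.0000 ms; subtotal = 5.8000 ms
Link 2: t_trans = 4000/(20*10^6) s = 0.2000 ms; t_prop = 200/200000 s = 1.0000 ms; subtotal = 1.2000 ms
Link 3: t_trans = 4000/(5*10^6) s = 0.8000 ms; t_prop = 1000/200000 s = 5.0000 ms; subtotal = 5.8000 ms
End-to-end = 5.8000 + 1.2000 + 5.8000 = 12.8000 ms -> 12.800 ms (3 dp)

12.800


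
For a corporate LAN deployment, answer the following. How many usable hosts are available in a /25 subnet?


Given: subnet mask /25
Host bits = 32 - 25 = 7
Total addresses = 2^7 = 128
Usable hosts = 128 - 2 (network + broadcast) = 126

126


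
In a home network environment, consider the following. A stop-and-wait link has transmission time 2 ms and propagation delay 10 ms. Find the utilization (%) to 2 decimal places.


Given: Ttrans = 2 ms, Tprop = 10 ms
RTT = 2 * Tprop = 2 * 10 = 20 ms
U = Ttrans / (Ttrans + RTT)
U = 2 / (2 + 20)
U = 2 / 22 = 0.090909
U% = 9.09%

9.09


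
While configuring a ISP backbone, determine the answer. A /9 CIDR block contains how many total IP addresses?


Given: CIDR prefix /9
Host bits = 32 - 9 = 23
Total addresses = 2^23 = 8388608

8388608


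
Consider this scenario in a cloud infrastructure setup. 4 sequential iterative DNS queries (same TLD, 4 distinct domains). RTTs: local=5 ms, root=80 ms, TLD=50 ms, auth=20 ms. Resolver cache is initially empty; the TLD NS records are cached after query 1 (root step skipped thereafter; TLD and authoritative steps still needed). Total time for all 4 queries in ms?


Lookup 1 (cold cache): local + root + TLD + auth = 5 + 80 + 50 + 20 = 155 ms
Lookups 2..4 (TLD NS cached -> skip root; new domain -> still ask TLD and auth): local + TLD + auth = 5 + 50 + 20 = 75 ms each
Remaining 3 lookups: 3 * 75 = 225 ms
Total = 155 + 225 = 380 ms

380


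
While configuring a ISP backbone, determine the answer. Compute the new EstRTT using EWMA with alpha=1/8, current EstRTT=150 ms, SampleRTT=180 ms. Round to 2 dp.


Given: EstRTT = 150 ms, SampleRTT = 180 ms, alpha = 1/8
New EstRTT = (1 - alpha) * EstRTT + alpha * SampleRTT
(7/8) * 150 = 131.25
(1/8) * 180 = 22.5
New EstRTT = 131.25 + 22.5 = 153.75 ms -> 153.75 ms (2 dp)

153.75


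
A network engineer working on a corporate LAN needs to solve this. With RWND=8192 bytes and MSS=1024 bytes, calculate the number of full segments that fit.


Given: RWND = 8192 bytes, MSS = 1024 bytes
Full segments = floor(RWND / MSS)
Full segments = floor(8192 / 1024)
Full segments = floor(8.0) = 8

8


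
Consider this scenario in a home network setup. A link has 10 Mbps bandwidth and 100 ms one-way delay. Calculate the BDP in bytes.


Given: bandwidth = 10 Mbps, delay = 100 ms
BDP in bits = 10 * 10^6 * 100 / 1000
BDP in bits = 1000000
BDP in bytes = 1000000 / 8 = 125000

125000


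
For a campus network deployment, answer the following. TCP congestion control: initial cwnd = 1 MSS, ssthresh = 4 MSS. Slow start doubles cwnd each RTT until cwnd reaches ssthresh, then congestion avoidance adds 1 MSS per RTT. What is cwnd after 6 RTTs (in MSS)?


RTT 0: cwnd = 1 MSS (initial)
RTT 1: cwnd = 2 MSS (slow start, doubled)
RTT 2: cwnd = 4 MSS (slow start, doubled)
RTT 3: cwnd = 5 MSS (congestion avoidance, +1)
RTT 4: cwnd = 6 MSS (congestion avoidance, +1)
RTT 5: cwnd = 7 MSS (congestion avoidance, +1)
RTT 6: cwnd = 8 MSS (congestion avoidance, +1)

8


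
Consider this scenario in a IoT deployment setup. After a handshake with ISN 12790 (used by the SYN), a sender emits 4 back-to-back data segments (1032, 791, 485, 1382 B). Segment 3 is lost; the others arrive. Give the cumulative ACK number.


SYN uses sequence number 12790; first data byte = ISN + 1 = 12791.
Segment 1: SEQ = 12791, len = 1032 B, covers [12791, 13822]
Segment 2: SEQ = 13823, len = 791 B, covers [13823, 14613]
Segment 3: SEQ = 14614, len = 485 B, covers [14614, 15098] [LOST]
Segment 4: SEQ = 15099, len = 1382 B, covers [15099, 16480]
In-order data received: bytes [12791, 14613] (segments 1..2).
Segment 3 missing -> gap begins at byte 14614; later segments buffered out of order.
Cumulative ACK = next expected in-order byte = 12791 + 1032 + 791 = 14614

14614


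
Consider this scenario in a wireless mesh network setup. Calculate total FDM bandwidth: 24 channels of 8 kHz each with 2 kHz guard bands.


Given: 24 channels, 8 kHz each, guard = 2 kHz
Channel bandwidth = 24 * 8 = 192 kHz
Guard bands = 23 gaps * 2 kHz = 46 kHz
Total = 192 + 46 = 238 kHz

238


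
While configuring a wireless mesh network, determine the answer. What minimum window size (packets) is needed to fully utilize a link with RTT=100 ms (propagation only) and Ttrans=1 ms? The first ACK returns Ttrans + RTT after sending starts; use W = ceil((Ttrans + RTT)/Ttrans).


Given: Ttrans = 1 ms, RTT = 100 ms (= 2 * Tprop, Tprop = 50 ms)
Time until first ACK returns = Ttrans + RTT = 1 + 100 = 101 ms
Need W * Ttrans >= Ttrans + RTT  ->  W >= (Ttrans + RTT) / Ttrans
(Ttrans + RTT) / Ttrans = 101 / 1 = 101
W_min = ceil(101) = 101

101


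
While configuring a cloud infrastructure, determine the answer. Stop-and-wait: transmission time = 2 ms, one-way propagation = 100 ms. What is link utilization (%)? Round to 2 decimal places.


Given: Ttrans = 2 ms, Tprop = 100 ms
RTT = 2 * Tprop = 2 * 100 = 200 ms
U = Ttrans / (Ttrans + RTT)
U = 2 / (2 + 200)
U = 2 / 202 = 0.009901
U% = 0.99%

0.99


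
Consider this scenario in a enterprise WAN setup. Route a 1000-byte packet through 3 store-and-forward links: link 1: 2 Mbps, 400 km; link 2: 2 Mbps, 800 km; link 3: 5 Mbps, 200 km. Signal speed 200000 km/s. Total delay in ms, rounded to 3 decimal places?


Packet = 1000 bytes = 8000 bits. Store-and-forward: sum (t_trans + t_prop) per link.
Link 1: t_trans = 8000/(2*10^6) s = 4.0000 ms; t_prop = 400/200000 s = 2.0000 ms; subtotal = 6.0000 ms
Link 2: t_trans = 8000/(2*10^6) s = 4.0000 ms; t_prop = 800/200000 s = 4.0000 ms; subtotal = 8.0000 ms
Link 3: t_trans = 8000/(5*10^6) s = 1.6000 ms; t_prop = 200/200000 s = 1.0000 ms; subtotal = 2.6000 ms
End-to-end = 6.0000 + 8.0000 + 2.6000 = 16.6000 ms -> 16.600 ms (3 dp)

16.600


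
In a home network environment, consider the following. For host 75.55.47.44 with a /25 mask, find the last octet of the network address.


Given: IP = 75.55.47.44, prefix = /25
Subnet mask = 255.255.255.128
Last octet of IP: 44
Last octet of mask: 128
Network last octet = 44 AND 128 = 0

0


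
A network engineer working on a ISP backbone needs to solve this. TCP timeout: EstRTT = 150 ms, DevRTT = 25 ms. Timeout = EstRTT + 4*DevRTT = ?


Given: EstRTT = 150 ms, DevRTT = 25 ms
Timeout = EstRTT + 4 * DevRTT
4 * DevRTT = 4 * 25 = 100
Timeout = 150 + 100 = 250 ms

250


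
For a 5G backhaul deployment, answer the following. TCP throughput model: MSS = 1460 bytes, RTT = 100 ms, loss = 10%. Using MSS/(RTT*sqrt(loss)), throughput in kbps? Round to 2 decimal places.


Given: MSS = 1460 bytes, RTT = 100 ms, loss = 10%
RTT in seconds = 100 / 1000 = 0.1
Loss rate = 10% = 0.1
sqrt(loss) = sqrt(0.1) = 0.316227766017
Throughput (bytes/s) = 1460 / (0.1 * 0.316227766017) = 46169.2538
Throughput (kbps) = 46169.2538 * 8 / 1000 = 369.354031 -> 369.35 kbps (2 dp)

369.35


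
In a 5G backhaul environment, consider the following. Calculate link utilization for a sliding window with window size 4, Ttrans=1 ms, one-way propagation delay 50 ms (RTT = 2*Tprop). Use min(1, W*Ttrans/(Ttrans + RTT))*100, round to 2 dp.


Given: W = 4, Ttrans = 1 ms, RTT = 100 ms (= 2 * Tprop, Tprop = 50 ms)
Cycle time = Ttrans + RTT = 1 + 100 = 101 ms (first packet sent until its ACK returns)
W * Ttrans = 4 * 1 = 4 ms of sending per cycle
W * Ttrans / (Ttrans + RTT) = 4 / 101 = 0.039604
U = min(1, 0.039604) = 0.039604
U% = 3.96%

3.96


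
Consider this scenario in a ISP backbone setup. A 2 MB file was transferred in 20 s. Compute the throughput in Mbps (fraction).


Given: file = 2 MB, time = 20 s
File in Mb = 2 * 8 = 16 Mb
Throughput = 16 / 20 Mbps
Throughput = 4/5 Mbps

4/5


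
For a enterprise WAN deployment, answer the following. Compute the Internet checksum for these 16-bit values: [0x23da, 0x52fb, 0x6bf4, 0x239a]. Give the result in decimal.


Given words: [0x23da, 0x52fb, 0x6bf4, 0x239a]
Step 1: Sum all words
Raw sum = 9178 + 21243 + 27636 + 9114 = 67171
Step 2: Fold carry: (1635 + 1) = 1636
One's complement = ~1636 & 0xFFFF = 63899

63899


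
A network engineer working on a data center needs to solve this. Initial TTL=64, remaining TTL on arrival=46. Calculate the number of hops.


Given: initial TTL = 64, received TTL = 46
Hops = initial TTL - received TTL
Hops = 64 - 46 = 18

18


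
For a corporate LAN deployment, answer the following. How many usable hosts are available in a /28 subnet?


Given: subnet mask /28
Host bits = 32 - 28 = 4
Total addresses = 2^4 = 16
Usable hosts = 16 - 2 (network + broadcast) = 14

14


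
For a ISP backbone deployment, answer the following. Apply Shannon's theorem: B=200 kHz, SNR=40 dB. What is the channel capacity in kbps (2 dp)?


Given: B = 200 kHz, SNR = 40 dB
SNR linear = 10^(40/10) = 10000
1 + SNR = 10001
log2(10001) = 13.2878566418
C = 200 * 1000 * 13.2878566418 = 2657571.3284 bps
C = 2657.571328 kbps -> 2657.57 kbps (2 dp)

2657.57


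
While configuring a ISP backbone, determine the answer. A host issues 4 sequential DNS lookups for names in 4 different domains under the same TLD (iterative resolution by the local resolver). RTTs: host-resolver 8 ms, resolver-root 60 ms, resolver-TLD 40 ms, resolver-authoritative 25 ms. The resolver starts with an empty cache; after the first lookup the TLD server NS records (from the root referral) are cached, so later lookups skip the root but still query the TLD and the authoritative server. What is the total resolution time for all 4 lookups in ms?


Lookup 1 (cold cache): local + root + TLD + auth = 8 + 60 + 40 + 25 = 133 ms
Lookups 2..4 (TLD NS cached -> skip root; new domain -> still ask TLD and auth): local + TLD + auth = 8 + 40 + 25 = 73 ms each
Remaining 3 lookups: 3 * 73 = 219 ms
Total = 133 + 219 = 352 ms

352


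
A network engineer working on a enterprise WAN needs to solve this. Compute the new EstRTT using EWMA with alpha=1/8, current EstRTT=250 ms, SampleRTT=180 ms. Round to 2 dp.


Given: EstRTT = 250 ms, SampleRTT = 180 ms, alpha = 1/8
New EstRTT = (1 - alpha) * EstRTT + alpha * SampleRTT
(7/8) * 250 = 218.75
(1/8) * 180 = 22.5
New EstRTT = 218.75 + 22.5 = 241.25 ms -> 241.25 ms (2 dp)

241.25


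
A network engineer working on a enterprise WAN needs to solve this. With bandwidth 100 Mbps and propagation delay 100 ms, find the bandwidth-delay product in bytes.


Given: bandwidth = 100 Mbps, delay = 100 ms
BDP in bits = 100 * 10^6 * 100 / 1000
BDP in bits = 10000000
BDP in bytes = 10000000 / 8 = 1250000

1250000


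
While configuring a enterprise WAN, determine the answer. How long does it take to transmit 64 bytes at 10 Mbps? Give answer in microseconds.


Given: packet = 64 bytes, bandwidth = 10 Mbps
Packet in bits = 64 * 8 = 512 bits
Bandwidth = 10 * 10^6 = 10000000 bps
Time = 512 / 10000000 seconds
Time in us = 512 * 10^6 / 10000000 = 51.2

51.2


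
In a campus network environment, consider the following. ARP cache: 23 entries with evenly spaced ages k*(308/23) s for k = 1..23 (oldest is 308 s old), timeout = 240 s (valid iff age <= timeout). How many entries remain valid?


Ages are k * 308/23 s for k = 1..23 (spacing = 13.3913 s).
Entry k is valid iff k * 308/23 <= 240 iff k <= 23 * 240 / 308 = 17.9221
n_valid = floor(17.9221) = 17
(n_stale = 23 - 17 = 6)

17


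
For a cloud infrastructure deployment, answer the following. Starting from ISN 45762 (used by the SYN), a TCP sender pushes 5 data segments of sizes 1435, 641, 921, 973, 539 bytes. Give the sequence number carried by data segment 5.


The SYN occupies sequence number ISN = 45762, so the first data byte is ISN + 1 = 45763.
SEQ of data segment i = (ISN + 1) + sum of payload sizes of segments 1..i-1.
Segment 1: SEQ = 45763, payload = 1435 bytes
Segment 2: SEQ = 47198, payload = 641 bytes
Segment 3: SEQ = 47839, payload = 921 bytes
Segment 4: SEQ = 48760, payload = 973 bytes
Segment 5: SEQ = 49733, payload = 539 bytes
SEQ of segment 5 = 45763 + 1435 + 641 + 921 + 973 = 49733

49733


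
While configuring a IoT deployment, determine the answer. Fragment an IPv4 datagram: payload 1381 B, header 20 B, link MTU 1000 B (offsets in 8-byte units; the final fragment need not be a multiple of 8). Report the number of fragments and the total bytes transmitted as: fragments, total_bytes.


Max data per non-final fragment = floor((MTU - header)/8)*8 = floor((1000 - 20)/8)*8 = floor(980/8)*8 = 976 B
Final fragment needs no 8-byte alignment: it can carry up to MTU - header = 980 B
Non-final fragments needed = ceil((payload - 980) / 976) = ceil(401/976) = ceil(0.4109) = 1
Number of fragments = 1 + 1 = 2
Fragment sizes (data): 1 * 976 B + 405 B (last, 405 <= 980 OK)
Total bytes sent = payload + n_frags * header = 1381 + 2*20 = 1381 + 40 = 1421 B

2, 1421


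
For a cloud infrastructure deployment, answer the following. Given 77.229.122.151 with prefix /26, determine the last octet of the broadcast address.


Given: IP = 77.229.122.151, prefix = /26
Host bits = 32 - 26 = 6
Network last octet = 151 AND mask = 128
Host part size = 2^6 - 1 = 63
Broadcast last octet = 128 OR 63 = 191

191


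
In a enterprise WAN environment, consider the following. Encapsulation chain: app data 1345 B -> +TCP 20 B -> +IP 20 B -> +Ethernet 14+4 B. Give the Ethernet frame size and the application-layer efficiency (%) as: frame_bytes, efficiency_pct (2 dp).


TCP segment = 1345 + 20 = 1365 B
IP packet = 1365 + 20 = 1385 B
Ethernet frame = 1385 + 14 + 4 = 1403 B
Efficiency = app / frame = 1345 / 1403 = 0.958660 = 95.8660% -> 95.87% (2 dp)

1403, 95.87


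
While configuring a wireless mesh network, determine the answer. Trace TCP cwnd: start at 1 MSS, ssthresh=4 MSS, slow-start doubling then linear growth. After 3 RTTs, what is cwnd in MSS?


RTT 0: cwnd = 1 MSS (initial)
RTT 1: cwnd = 2 MSS (slow start, doubled)
RTT 2: cwnd = 4 MSS (slow start, doubled)
RTT 3: cwnd = 5 MSS (congestion avoidance, +1)

5


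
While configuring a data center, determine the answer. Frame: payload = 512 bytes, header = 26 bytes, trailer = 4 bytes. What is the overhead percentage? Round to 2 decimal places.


Given: payload = 512 B, header = 26 B, trailer = 4 B
Overhead bytes = header + trailer = 26 + 4 = 30
Total frame = payload + overhead = 512 + 30 = 542
Overhead % = 30 / 542 * 100 = 5.5351% -> 5.54% (2 dp)

5.54


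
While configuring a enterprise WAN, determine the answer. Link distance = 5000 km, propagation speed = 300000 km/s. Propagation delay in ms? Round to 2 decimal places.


Given: distance = 5000 km, speed = 300000 km/s
Delay = distance / speed = 5000 / 300000 seconds
Delay in ms = 5000 * 1000 / 300000
Delay = 16.6667 ms
Rounded to 2 dp = 16.67 ms

16.67


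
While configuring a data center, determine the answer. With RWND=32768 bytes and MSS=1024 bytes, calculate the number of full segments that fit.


Given: RWND = 32768 bytes, MSS = 1024 bytes
Full segments = floor(RWND / MSS)
Full segments = floor(32768 / 1024)
Full segments = floor(32.0) = 32

32


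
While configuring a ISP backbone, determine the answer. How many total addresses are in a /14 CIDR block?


Given: CIDR prefix /14
Host bits = 32 - 14 = 18
Total addresses = 2^18 = 262144

262144


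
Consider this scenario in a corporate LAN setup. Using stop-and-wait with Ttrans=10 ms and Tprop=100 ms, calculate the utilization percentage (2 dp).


Given: Ttrans = 10 ms, Tprop = 100 ms
RTT = 2 * Tprop = 2 * 100 = 200 ms
U = Ttrans / (Ttrans + RTT)
U = 10 / (10 + 200)
U = 10 / 210 = 0.047619
U% = 4.76%

4.76


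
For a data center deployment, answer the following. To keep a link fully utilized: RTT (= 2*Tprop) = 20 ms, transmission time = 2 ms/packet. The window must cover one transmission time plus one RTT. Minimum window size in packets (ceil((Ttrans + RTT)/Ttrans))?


Given: Ttrans = 2 ms, RTT = 20 ms (= 2 * Tprop, Tprop = 10 ms)
Time until first ACK returns = Ttrans + RTT = 2 + 20 = 22 ms
Need W * Ttrans >= Ttrans + RTT  ->  W >= (Ttrans + RTT) / Ttrans
(Ttrans + RTT) / Ttrans = 22 / 2 = 11
W_min = ceil(11) = 11

11


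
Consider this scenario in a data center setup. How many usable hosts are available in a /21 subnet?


Given: subnet mask /21
Host bits = 32 - 21 = 11
Total addresses = 2^11 = 2048
Usable hosts = 2048 - 2 (network + broadcast) = 2046

2046


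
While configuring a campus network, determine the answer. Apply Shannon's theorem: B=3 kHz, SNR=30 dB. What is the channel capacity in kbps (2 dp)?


Given: B = 3 kHz, SNR = 30 dB
SNR linear = 10^(30/10) = 1000
1 + SNR = 1001
log2(1001) = 9.9672262588
C = 3 * 1000 * 9.9672262588 = 29901.6788 bps
C = 29.901679 kbps -> 29.90 kbps (2 dp)

29.90


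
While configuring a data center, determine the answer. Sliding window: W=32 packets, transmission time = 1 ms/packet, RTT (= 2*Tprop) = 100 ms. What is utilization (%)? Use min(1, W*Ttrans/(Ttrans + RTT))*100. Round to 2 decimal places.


Given: W = 32, Ttrans = 1 ms, RTT = 100 ms (= 2 * Tprop, Tprop = 50 ms)
Cycle time = Ttrans + RTT = 1 + 100 = 101 ms (first packet sent until its ACK returns)
W * Ttrans = 32 * 1 = 32 ms of sending per cycle
W * Ttrans / (Ttrans + RTT) = 32 / 101 = 0.316832
U = min(1, 0.316832) = 0.316832
U% = 31.68%

31.68


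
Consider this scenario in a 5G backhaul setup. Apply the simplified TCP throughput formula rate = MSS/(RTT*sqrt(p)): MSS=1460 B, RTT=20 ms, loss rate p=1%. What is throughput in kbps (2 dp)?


Given: MSS = 1460 bytes, RTT = 20 ms, loss = 1%
RTT in seconds = 20 / 1000 = 0.02
Loss rate = 1% = 0.01
sqrt(loss) = sqrt(0.01) = 0.1
Throughput (bytes/s) = 1460 / (0.02 * 0.1) = 730000.0000
Throughput (kbps) = 730000.0000 * 8 / 1000 = 5840.000000 -> 5840.00 kbps (2 dp)

5840.00


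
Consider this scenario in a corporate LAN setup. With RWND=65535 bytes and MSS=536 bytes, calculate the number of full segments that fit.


Given: RWND = 65535 bytes, MSS = 536 bytes
Full segments = floor(RWND / MSS)
Full segments = floor(65535 / 536)
Full segments = floor(122.2668) = 122

122


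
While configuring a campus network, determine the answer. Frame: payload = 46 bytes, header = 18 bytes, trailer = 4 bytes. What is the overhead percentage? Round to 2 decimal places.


Given: payload = 46 B, header = 18 B, trailer = 4 B
Overhead bytes = header + trailer = 18 + 4 = 22
Total frame = payload + overhead = 46 + 22 = 68
Overhead % = 22 / 68 * 100 = 32.3529% -> 32.35% (2 dp)

32.35


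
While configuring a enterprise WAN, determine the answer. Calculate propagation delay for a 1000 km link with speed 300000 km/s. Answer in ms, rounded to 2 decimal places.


Given: distance = 1000 km, speed = 300000 km/s
Delay = distance / speed = 1000 / 300000 seconds
Delay in ms = 1000 * 1000 / 300000
Delay = 3.3333 ms
Rounded to 2 dp = 3.33 ms

3.33


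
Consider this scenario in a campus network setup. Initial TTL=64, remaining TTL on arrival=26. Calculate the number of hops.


Given: initial TTL = 64, received TTL = 26
Hops = initial TTL - received TTL
Hops = 64 - 26 = 38

38


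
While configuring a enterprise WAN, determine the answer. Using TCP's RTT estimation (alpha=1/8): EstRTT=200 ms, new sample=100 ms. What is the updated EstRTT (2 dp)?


Given: EstRTT = 200 ms, SampleRTT = 100 ms, alpha = 1/8
New EstRTT = (1 - alpha) * EstRTT + alpha * SampleRTT
(7/8) * 200 = 175
(1/8) * 100 = 12.5
New EstRTT = 175 + 12.5 = 187.5 ms -> 187.50 ms (2 dp)

187.50


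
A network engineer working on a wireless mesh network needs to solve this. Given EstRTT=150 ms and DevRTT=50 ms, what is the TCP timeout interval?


Given: EstRTT = 150 ms, DevRTT = 50 ms
Timeout = EstRTT + 4 * DevRTT
4 * DevRTT = 4 * 50 = 200
Timeout = 150 + 200 = 350 ms

350


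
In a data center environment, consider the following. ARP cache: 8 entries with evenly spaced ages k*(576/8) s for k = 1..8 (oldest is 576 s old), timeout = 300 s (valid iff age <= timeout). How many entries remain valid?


Ages are k * 576/8 s for k = 1..8 (spacing = 72.0000 s).
Entry k is valid iff k * 576/8 <= 300 iff k <= 8 * 300 / 576 = 4.1667
n_valid = floor(4.1667) = 4
(n_stale = 8 - 4 = 4)

4


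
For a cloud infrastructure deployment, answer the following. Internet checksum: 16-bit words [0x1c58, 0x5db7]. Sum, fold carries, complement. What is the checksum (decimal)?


Given words: [0x1c58, 0x5db7]
Step 1: Sum all words
Raw sum = 7256 + 23991 = 31247
One's complement = ~31247 & 0xFFFF = 34288

34288


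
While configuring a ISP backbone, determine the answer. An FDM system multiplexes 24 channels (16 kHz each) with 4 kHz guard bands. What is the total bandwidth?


Given: 24 channels, 16 kHz each, guard = 4 kHz
Channel bandwidth = 24 * 16 = 384 kHz
Guard bands = 23 gaps * 4 kHz = 92 kHz
Total = 384 + 92 = 476 kHz

476


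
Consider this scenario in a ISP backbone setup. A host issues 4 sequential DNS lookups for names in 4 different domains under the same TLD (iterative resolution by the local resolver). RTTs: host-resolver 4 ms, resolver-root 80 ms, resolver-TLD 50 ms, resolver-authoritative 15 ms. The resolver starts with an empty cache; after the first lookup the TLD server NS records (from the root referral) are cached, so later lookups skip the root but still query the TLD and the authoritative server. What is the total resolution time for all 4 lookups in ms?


Lookup 1 (cold cache): local + root + TLD + auth = 4 + 80 + 50 + 15 = 149 ms
Lookups 2..4 (TLD NS cached -> skip root; new domain -> still ask TLD and auth): local + TLD + auth = 4 + 50 + 15 = 69 ms each
Remaining 3 lookups: 3 * 69 = 207 ms
Total = 149 + 207 = 356 ms

356


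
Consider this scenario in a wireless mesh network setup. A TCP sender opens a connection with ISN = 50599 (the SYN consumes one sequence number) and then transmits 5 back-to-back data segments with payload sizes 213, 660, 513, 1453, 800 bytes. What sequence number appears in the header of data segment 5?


The SYN occupies sequence number ISN = 50599, so the first data byte is ISN + 1 = 50600.
SEQ of data segment i = (ISN + 1) + sum of payload sizes of segments 1..i-1.
Segment 1: SEQ = 50600, payload = 213 bytes
Segment 2: SEQ = 50813, payload = 660 bytes
Segment 3: SEQ = 51473, payload = 513 bytes
Segment 4: SEQ = 51986, payload = 1453 bytes
Segment 5: SEQ = 53439, payload = 800 bytes
SEQ of segment 5 = 50600 + 213 + 660 + 513 + 1453 = 53439

53439


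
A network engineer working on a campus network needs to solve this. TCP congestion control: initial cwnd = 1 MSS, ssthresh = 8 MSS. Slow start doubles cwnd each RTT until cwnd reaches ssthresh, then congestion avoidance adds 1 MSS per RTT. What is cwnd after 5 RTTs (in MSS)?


RTT 0: cwnd = 1 MSS (initial)
RTT 1: cwnd = 2 MSS (slow start, doubled)
RTT 2: cwnd = 4 MSS (slow start, doubled)
RTT 3: cwnd = 8 MSS (slow start, doubled)
RTT 4: cwnd = 9 MSS (congestion avoidance, +1)
RTT 5: cwnd = 10 MSS (congestion avoidance, +1)

10


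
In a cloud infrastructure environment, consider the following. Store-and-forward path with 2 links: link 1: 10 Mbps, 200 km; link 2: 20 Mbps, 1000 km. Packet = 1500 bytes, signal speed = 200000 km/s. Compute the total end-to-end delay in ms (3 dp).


Packet = 1500 bytes = 12000 bits. Store-and-forward: sum (t_trans + t_prop) per link.
Link 1: t_trans = 12000/(10*10^6) s = 1.2000 ms; t_prop = 200/200000 s = 1.0000 ms; subtotal = 2.2000 ms
Link 2: t_trans = 12000/(20*10^6) s = 0.6000 ms; t_prop = 1000/200000 s = 5.0000 ms; subtotal = 5.6000 ms
End-to-end = 2.2000 + 5.6000 = 7.8000 ms -> 7.800 ms (3 dp)

7.800


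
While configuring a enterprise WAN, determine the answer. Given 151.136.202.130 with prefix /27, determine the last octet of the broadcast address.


Given: IP = 151.136.202.130, prefix = /27
Host bits = 32 - 27 = 5
Network last octet = 130 AND mask = 128
Host part size = 2^5 - 1 = 31
Broadcast last octet = 128 OR 31 = 159

159


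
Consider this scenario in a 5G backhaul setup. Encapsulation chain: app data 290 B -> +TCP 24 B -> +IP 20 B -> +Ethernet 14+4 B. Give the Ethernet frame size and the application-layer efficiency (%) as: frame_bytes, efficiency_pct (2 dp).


TCP segment = 290 + 24 = 314 B
IP packet = 314 + 20 = 334 B
Ethernet frame = 334 + 14 + 4 = 352 B
Efficiency = app / frame = 290 / 352 = 0.823864 = 82.3864% -> 82.39% (2 dp)

352, 82.39


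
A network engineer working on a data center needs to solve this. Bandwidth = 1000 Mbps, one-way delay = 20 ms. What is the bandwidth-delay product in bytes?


Given: bandwidth = 1000 Mbps, delay = 20 ms
BDP in bits = 1000 * 10^6 * 20 / 1000
BDP in bits = 20000000
BDP in bytes = 20000000 / 8 = 2500000

2500000


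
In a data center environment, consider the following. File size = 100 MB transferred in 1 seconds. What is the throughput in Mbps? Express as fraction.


Given: file = 100 MB, time = 1 s
File in Mb = 100 * 8 = 800 Mb
Throughput = 800 / 1 Mbps
Throughput = 800 Mbps

800


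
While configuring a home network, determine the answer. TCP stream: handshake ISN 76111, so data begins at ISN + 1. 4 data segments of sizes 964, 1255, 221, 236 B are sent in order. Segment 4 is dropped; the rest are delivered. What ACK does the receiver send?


SYN uses sequence number 76111; first data byte = ISN + 1 = 76112.
Segment 1: SEQ = 76112, len = 964 B, covers [76112, 77075]
Segment 2: SEQ = 77076, len = 1255 B, covers [77076, 78330]
Segment 3: SEQ = 78331, len = 221 B, covers [78331, 78551]
Segment 4: SEQ = 78552, len = 236 B, covers [78552, 78787] [LOST]
In-order data received: bytes [76112, 78551] (segments 1..3).
Segment 4 missing -> gap begins at byte 78552.
Cumulative ACK = next expected in-order byte = 76112 + 964 + 1255 + 221 = 78552

78552


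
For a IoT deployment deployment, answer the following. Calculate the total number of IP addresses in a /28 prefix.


Given: CIDR prefix /28
Host bits = 32 - 28 = 4
Total addresses = 2^4 = 16

16


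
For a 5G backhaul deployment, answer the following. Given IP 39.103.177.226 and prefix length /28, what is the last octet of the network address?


Given: IP = 39.103.177.226, prefix = /28
Subnet mask = 255.255.255.240
Last octet of IP: 226
Last octet of mask: 240
Network last octet = 226 AND 240 = 224

224


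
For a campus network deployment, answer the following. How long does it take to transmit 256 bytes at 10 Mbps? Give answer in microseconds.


Given: packet = 256 bytes, bandwidth = 10 Mbps
Packet in bits = 256 * 8 = 2048 bits
Bandwidth = 10 * 10^6 = 10000000 bps
Time = 2048 / 10000000 seconds
Time in us = 2048 * 10^6 / 10000000 = 204.8

204.8


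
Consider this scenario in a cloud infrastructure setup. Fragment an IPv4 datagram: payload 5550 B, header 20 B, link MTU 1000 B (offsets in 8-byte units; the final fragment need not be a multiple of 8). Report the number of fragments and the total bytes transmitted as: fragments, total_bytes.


Max data per non-final fragment = floor((MTU - header)/8)*8 = floor((1000 - 20)/8)*8 = floor(980/8)*8 = 976 B
Final fragment needs no 8-byte alignment: it can carry up to MTU - header = 980 B
Non-final fragments needed = ceil((payload - 980) / 976) = ceil(4570/976) = ceil(4.6824) = 5
Number of fragments = 5 + 1 = 6
Fragment sizes (data): 5 * 976 B + 670 B (last, 670 <= 980 OK)
Total bytes sent = payload + n_frags * header = 5550 + 6*20 = 5550 + 120 = 5670 B

6, 5670
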